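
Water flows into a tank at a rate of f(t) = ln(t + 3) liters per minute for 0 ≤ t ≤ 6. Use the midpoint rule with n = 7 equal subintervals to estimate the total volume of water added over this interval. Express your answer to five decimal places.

10.48594

Δt = (6 − 0)/7 = 6/7.
Midpoints: 3/7, 9/7, 15/7, 3, 27/7, 33/7, 39/7.
f(3/7) ≈ 1.23214, f(9/7) ≈ 1.45529, f(15/7) ≈ 1.63761, f(3) ≈ 1.79176, f(27/7) ≈ 1.92529, f(33/7) ≈ 2.04307, f(39/7) ≈ 2.14843.
Sum = Δt · [f(3/7) + f(9/7) + f(15/7) + ...].
Sum ≈ 10.48594.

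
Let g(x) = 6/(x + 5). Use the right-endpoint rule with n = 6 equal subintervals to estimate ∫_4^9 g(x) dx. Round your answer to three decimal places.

Δx = (9 − 4)/6 = 5/6.
Right endpoints: 29/6, 17/3, 6.5, 22/3, 49/6, 9.
g(29/6) = 36/59, g(17/3) = 0.5625, g(6.5) = 12/23, g(22/3) = 18/37, g(49/6) = 36/79, g(9) = 3/7.
Sum = Δx · [g(29/6) + g(17/3) + g(6.5) + ...].
Sum ≈ 2.554.

2.554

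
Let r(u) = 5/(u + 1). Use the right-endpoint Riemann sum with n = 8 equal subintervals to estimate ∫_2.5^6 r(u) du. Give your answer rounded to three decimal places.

Δu = (6 − 2.5)/8 = 0.4375.
Right endpoints: 2.9375, 3.375, 3.8125, 4.25, 4.6875, 5.125, 5.5625, 6.
r(2.9375) = 80/63, r(3.375) = 8/7, r(3.8125) = 80/77, r(4.25) = 20/21, r(4.6875) = 80/91, r(5.125) = 40/49, r(5.5625) = 16/21, r(6) = 5/7.
Sum = Δu · [r(2.9375) + r(3.375) + r(3.8125) + ...].
Sum ≈ 3.314.

3.314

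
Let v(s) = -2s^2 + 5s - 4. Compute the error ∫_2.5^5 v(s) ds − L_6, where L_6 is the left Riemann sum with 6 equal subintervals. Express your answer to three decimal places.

-5.064

Exact integral: ∫_2.5^5 v(s) ds ≈ -36.04167.
L_6 ≈ -30.97801.
Error ≈ -36.04167 − (-30.97801) ≈ -5.064.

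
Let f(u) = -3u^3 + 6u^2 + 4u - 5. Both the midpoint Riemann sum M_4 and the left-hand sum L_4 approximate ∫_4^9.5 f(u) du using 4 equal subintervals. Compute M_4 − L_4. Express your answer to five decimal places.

-1172.60107

M_4 ≈ -4161.6040039.
L_4 ≈ -2989.0029297.
M_4 − L_4 ≈ -1172.60107.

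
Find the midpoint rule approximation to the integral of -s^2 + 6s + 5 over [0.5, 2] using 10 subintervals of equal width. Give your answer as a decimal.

Δs = (2 − 0.5)/10 = 0.15.
Midpoints: 0.575, 0.725, 0.875, 1.025, 1.175, 1.325, 1.475, 1.625, 1.775, 1.925.
f(0.575) = 8.119375, f(0.725) = 8.824375, f(0.875) = 9.484375, f(1.025) = 10.099375, f(1.175) = 10.669375, f(1.325) = 11.194375, f(1.475) = 11.674375, f(1.625) = 12.109375, f(1.775) = 12.499375, f(1.925) = 12.844375.
Sum = Δs · [f(0.575) + f(0.725) + f(0.875) + ...].
Sum = 16.1278125.

16.1278125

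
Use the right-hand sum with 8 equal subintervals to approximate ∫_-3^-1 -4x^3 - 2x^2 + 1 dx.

Δx = (-1 − (-3))/8 = 0.25.
Right endpoints: -2.75, -2.5, -2.25, -2, -1.75, -1.5, -1.25, -1.
f(-2.75) = 69.0625, f(-2.5) = 51, f(-2.25) = 36.4375, f(-2) = 25, f(-1.75) = 16.3125, f(-1.5) = 10, f(-1.25) = 5.6875, f(-1) = 3.
Sum = Δx · [f(-2.75) + f(-2.5) + f(-2.25) + ...].
Sum = 54.125.

54.125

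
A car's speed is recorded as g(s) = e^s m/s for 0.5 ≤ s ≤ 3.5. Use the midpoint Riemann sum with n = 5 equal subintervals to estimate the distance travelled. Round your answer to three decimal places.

Δs = (3.5 − 0.5)/5 = 0.6.
Midpoints: 0.8, 1.4, 2, 2.6, 3.2.
g(0.8) ≈ 2.226, g(1.4) ≈ 4.055, g(2) ≈ 7.389, g(2.6) ≈ 13.464, g(3.2) ≈ 24.533.
Sum = Δs · [g(0.8) + g(1.4) + g(2) + g(2.6) + g(3.2)].
Sum ≈ 31.000.

31.000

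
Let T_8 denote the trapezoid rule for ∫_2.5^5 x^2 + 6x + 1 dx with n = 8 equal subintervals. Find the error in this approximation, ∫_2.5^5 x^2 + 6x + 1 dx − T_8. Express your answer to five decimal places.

Exact integral: ∫_2.5^5 f(x) dx ≈ 95.2083333.
T_8 ≈ 95.2490234.
Error ≈ 95.2083333 − 95.2490234 ≈ -0.04069.

-0.04069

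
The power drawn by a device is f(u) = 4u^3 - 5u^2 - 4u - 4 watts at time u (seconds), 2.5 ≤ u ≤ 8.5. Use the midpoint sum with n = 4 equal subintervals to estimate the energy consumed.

3958.875

Δu = (8.5 − 2.5)/4 = 1.5.
Midpoints: 3.25, 4.75, 6.25, 7.75.
f(3.25) = 67.5, f(4.75) = 292.875, f(6.25) = 752.25, f(7.75) = 1526.625.
Sum = Δu · [f(3.25) + f(4.75) + f(6.25) + f(7.75)].
Sum = 3958.875.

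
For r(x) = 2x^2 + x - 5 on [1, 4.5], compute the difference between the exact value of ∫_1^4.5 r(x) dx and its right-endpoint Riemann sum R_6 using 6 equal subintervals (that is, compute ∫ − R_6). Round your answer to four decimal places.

Exact integral: ∫_1^4.5 r(x) dx ≈ 52.208333.
R_6 ≈ 64.855324.
Error ≈ 52.208333 − 64.855324 ≈ -12.6470.

-12.6470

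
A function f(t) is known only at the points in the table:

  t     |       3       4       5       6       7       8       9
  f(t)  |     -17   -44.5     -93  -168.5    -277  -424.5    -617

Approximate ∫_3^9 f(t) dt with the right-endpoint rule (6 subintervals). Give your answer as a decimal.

-1624.5

Δt = 1.
Sum = 1·[(-44.5) + (-93) + (-168.5) + (-277) + (-424.5) + (-617)] = -1624.5.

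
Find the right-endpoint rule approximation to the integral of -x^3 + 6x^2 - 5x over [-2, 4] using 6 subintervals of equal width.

Δx = (4 − (-2))/6 = 1.
Right endpoints: -1, 0, 1, 2, 3, 4.
f(-1) = 12, f(0) = 0, f(1) = 0, f(2) = 6, f(3) = 12, f(4) = 12.
Sum = Δx · [f(-1) + f(0) + f(1) + ...].
Sum = 42.

42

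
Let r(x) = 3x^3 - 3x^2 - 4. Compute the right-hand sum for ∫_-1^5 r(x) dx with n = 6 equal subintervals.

Δx = (5 − (-1))/6 = 1.
Right endpoints: 0, 1, 2, 3, 4, 5.
r(0) = -4, r(1) = -4, r(2) = 8, r(3) = 50, r(4) = 140, r(5) = 296.
Sum = Δx · [r(0) + r(1) + r(2) + ...].
Sum = 486.

486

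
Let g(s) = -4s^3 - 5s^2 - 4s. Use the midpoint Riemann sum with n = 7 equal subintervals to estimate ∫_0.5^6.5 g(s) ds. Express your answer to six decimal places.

Δs = (6.5 − 0.5)/7 = 6/7.
Midpoints: 13/14, 25/14, 37/14, 3.5, 61/14, 73/14, 85/14.
g(13/14) = -15405/1372, g(25/14) = -62925/1372, g(37/14) = -163725/1372, g(3.5) = -246.75, g(61/14) = -608109/1372, g(73/14) = -993165/1372, g(85/14) = -1514445/1372.
Sum = Δs · [g(13/14) + g(25/14) + g(37/14) + ...].
Sum ≈ -2309.234694.

-2309.234694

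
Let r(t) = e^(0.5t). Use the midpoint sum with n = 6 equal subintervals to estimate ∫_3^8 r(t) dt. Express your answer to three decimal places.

99.512

Δt = (8 − 3)/6 = 5/6.
Midpoints: 41/12, 4.25, 61/12, 71/12, 6.75, 91/12.
r(41/12) ≈ 5.520, r(4.25) ≈ 8.373, r(61/12) ≈ 12.701, r(71/12) ≈ 19.266, r(6.75) ≈ 29.224, r(91/12) ≈ 44.330.
Sum = Δt · [r(41/12) + r(4.25) + r(61/12) + ...].
Sum ≈ 99.512.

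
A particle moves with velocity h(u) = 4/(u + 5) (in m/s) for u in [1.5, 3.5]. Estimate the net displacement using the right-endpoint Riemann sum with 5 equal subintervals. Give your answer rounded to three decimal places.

1.045

Δu = (3.5 − 1.5)/5 = 0.4.
Right endpoints: 1.9, 2.3, 2.7, 3.1, 3.5.
h(1.9) = 40/69, h(2.3) = 40/73, h(2.7) = 40/77, h(3.1) = 40/81, h(3.5) = 8/17.
Sum = Δu · [h(1.9) + h(2.3) + h(2.7) + h(3.1) + h(3.5)].
Sum ≈ 1.045.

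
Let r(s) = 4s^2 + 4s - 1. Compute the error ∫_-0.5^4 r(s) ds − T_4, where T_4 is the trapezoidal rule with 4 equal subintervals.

-3.796875

Exact integral: ∫_-0.5^4 r(s) ds = 112.5.
T_4 = 116.296875.
Error = 112.5 − 116.296875 = -3.796875.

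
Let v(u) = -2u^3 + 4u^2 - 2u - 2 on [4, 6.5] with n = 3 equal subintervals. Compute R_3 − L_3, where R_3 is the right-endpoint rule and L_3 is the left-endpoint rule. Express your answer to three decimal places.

-267.708

R_3 ≈ -656.75926.
L_3 ≈ -389.05093.
R_3 − L_3 ≈ -267.708.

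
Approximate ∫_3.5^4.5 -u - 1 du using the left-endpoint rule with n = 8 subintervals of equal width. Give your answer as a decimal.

Δu = (4.5 − 3.5)/8 = 0.125.
Left endpoints: 3.5, 3.625, 3.75, 3.875, 4, 4.125, 4.25, 4.375.
f(3.5) = -4.5, f(3.625) = -4.625, f(3.75) = -4.75, f(3.875) = -4.875, f(4) = -5, f(4.125) = -5.125, f(4.25) = -5.25, f(4.375) = -5.375.
Sum = Δu · [f(3.5) + f(3.625) + f(3.75) + ...].
Sum = -4.9375.

-4.9375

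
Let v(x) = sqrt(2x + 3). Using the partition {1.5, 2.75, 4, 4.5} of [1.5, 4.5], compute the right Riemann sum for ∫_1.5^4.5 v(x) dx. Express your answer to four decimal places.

Subinterval widths: 1.25, 1.25, 0.5.
Right endpoints: 2.75, 4, 4.5.
v(2.75) ≈ 2.9155, v(4) ≈ 3.3166, v(4.5) ≈ 3.4641.
Sum = Σ Δx_i · v(x_i).
Sum ≈ 9.5222.

9.5222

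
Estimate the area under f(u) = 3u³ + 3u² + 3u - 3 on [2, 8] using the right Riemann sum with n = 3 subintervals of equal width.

Δu = (8 − 2)/3 = 2.
Right endpoints: 4, 6, 8.
f(4) = 249, f(6) = 771, f(8) = 1749.
Sum = Δu · [f(4) + f(6) + f(8)].
Sum = 5538.

5538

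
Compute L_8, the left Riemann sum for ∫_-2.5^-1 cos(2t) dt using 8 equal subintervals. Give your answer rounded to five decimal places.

-0.85753

Δt = (-1 − (-2.5))/8 = 0.1875.
Left endpoints: -2.5, -2.3125, -2.125, -1.9375, -1.75, -1.5625, -1.375, -1.1875.
f(-2.5) ≈ 0.28366, f(-2.3125) ≈ -0.08728, f(-2.125) ≈ -0.44609, f(-1.9375) ≈ -0.74290, f(-1.75) ≈ -0.93646, f(-1.5625) ≈ -0.99986, f(-1.375) ≈ -0.92430, f(-1.1875) ≈ -0.72028.
Sum = Δt · [f(-2.5) + f(-2.3125) + f(-2.125) + ...].
Sum ≈ -0.85753.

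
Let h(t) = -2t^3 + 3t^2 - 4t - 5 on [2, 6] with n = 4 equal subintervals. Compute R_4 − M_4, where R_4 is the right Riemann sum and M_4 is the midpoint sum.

-189

R_4 = -698.
M_4 = -509.
R_4 − M_4 = -189.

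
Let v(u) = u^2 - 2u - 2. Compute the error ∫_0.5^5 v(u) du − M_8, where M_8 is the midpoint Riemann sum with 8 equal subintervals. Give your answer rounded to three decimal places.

0.119

Exact integral: ∫_0.5^5 v(u) du = 7.875.
M_8 ≈ 7.75635.
Error ≈ 7.875 − 7.75635 ≈ 0.119.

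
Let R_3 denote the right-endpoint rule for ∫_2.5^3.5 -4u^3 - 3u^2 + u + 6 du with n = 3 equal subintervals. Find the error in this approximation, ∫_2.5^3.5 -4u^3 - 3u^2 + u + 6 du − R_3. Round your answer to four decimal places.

21.7222

Exact integral: ∫_2.5^3.5 f(u) du = -129.25.
R_3 ≈ -150.972222.
Error ≈ -129.25 − (-150.972222) ≈ 21.7222.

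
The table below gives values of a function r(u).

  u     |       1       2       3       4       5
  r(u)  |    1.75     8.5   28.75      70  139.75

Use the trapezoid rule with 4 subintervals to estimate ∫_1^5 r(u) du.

178

Δu = 1.
T_4 = (1/2)·[1.75 + 2·8.5 + 2·28.75 + 2·70 + 139.75] = 178.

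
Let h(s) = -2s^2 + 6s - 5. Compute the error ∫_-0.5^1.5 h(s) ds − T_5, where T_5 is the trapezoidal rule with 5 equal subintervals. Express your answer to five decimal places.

0.10667

Exact integral: ∫_-0.5^1.5 h(s) ds ≈ -6.3333333.
T_5 = -6.44.
Error ≈ -6.3333333 − (-6.44) ≈ 0.10667.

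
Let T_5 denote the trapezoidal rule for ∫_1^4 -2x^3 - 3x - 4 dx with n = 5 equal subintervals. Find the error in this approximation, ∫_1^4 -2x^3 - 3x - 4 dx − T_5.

Exact integral: ∫_1^4 f(x) dx = -162.
T_5 = -164.7.
Error = -162 − (-164.7) = 2.7.

2.7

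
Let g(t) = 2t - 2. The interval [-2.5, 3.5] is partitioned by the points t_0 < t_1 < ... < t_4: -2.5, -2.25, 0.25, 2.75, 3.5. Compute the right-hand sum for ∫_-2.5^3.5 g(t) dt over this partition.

Subinterval widths: 0.25, 2.5, 2.5, 0.75.
Right endpoints: -2.25, 0.25, 2.75, 3.5.
g(-2.25) = -6.5, g(0.25) = -1.5, g(2.75) = 3.5, g(3.5) = 5.
Sum = Σ Δt_i · g(t_i).
Sum = 7.125.

7.125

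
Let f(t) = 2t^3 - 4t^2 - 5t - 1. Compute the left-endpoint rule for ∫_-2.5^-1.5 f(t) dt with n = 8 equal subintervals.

-26.59375

Δt = (-1.5 − (-2.5))/8 = 0.125.
Left endpoints: -2.5, -2.375, -2.25, -2.125, -2, -1.875, -1.75, -1.625.
f(-2.5) = -44.75, f(-2.375) = -38.48046875, f(-2.25) = -32.78125, f(-2.125) = -27.62890625, f(-2) = -23, f(-1.875) = -18.87109375, f(-1.75) = -15.21875, f(-1.625) = -12.01953125.
Sum = Δt · [f(-2.5) + f(-2.375) + f(-2.25) + ...].
Sum = -26.59375.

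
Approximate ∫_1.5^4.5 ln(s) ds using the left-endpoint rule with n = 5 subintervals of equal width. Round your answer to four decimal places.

2.8173

Δs = (4.5 − 1.5)/5 = 0.6.
Left endpoints: 1.5, 2.1, 2.7, 3.3, 3.9.
f(1.5) ≈ 0.4055, f(2.1) ≈ 0.7419, f(2.7) ≈ 0.9933, f(3.3) ≈ 1.1939, f(3.9) ≈ 1.3610.
Sum = Δs · [f(1.5) + f(2.1) + f(2.7) + f(3.3) + f(3.9)].
Sum ≈ 2.8173.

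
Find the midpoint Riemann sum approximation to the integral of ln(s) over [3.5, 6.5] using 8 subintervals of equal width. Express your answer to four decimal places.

Δs = (6.5 − 3.5)/8 = 0.375.
Midpoints: 3.6875, 4.0625, 4.4375, 4.8125, 5.1875, 5.5625, 5.9375, 6.3125.
f(3.6875) ≈ 1.3049, f(4.0625) ≈ 1.4018, f(4.4375) ≈ 1.4901, f(4.8125) ≈ 1.5712, f(5.1875) ≈ 1.6463, f(5.5625) ≈ 1.7160, f(5.9375) ≈ 1.7813, f(6.3125) ≈ 1.8425.
Sum = Δs · [f(3.6875) + f(4.0625) + f(4.4375) + ...].
Sum ≈ 4.7828.

4.7828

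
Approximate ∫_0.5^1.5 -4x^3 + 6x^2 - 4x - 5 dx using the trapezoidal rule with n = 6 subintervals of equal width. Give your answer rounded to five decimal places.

-7.52778

Δx = (1.5 − 0.5)/6 = 1/6.
f(0.5) = -6, f(2/3) = -167/27, f(5/6) = -175/27, f(1) = -7, f(7/6) = -212/27, f(4/3) = -247/27, f(1.5) = -11.
T_6 = (Δx/2)·[f(x_0) + 2f(x_1) + ... + 2f(x_{5}) + f(x_6)].
Sum ≈ -7.52778.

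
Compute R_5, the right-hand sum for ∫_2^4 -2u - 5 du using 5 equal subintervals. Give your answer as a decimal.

-22.8

Δu = (4 − 2)/5 = 0.4.
Right endpoints: 2.4, 2.8, 3.2, 3.6, 4.
f(2.4) = -9.8, f(2.8) = -10.6, f(3.2) = -11.4, f(3.6) = -12.2, f(4) = -13.
Sum = Δu · [f(2.4) + f(2.8) + f(3.2) + f(3.6) + f(4)].
Sum = -22.8.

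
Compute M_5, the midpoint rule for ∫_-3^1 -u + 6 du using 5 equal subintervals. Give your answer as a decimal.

Δu = (1 − (-3))/5 = 0.8.
Midpoints: -2.6, -1.8, -1, -0.2, 0.6.
f(-2.6) = 8.6, f(-1.8) = 7.8, f(-1) = 7, f(-0.2) = 6.2, f(0.6) = 5.4.
Sum = Δu · [f(-2.6) + f(-1.8) + f(-1) + f(-0.2) + f(0.6)].
Sum = 28.

28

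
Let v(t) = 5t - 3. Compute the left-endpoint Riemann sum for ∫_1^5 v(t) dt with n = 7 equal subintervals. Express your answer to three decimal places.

Δt = (5 − 1)/7 = 4/7.
Left endpoints: 1, 11/7, 15/7, 19/7, 23/7, 27/7, 31/7.
v(1) = 2, v(11/7) = 34/7, v(15/7) = 54/7, v(19/7) = 74/7, v(23/7) = 94/7, v(27/7) = 114/7, v(31/7) = 134/7.
Sum = Δt · [v(1) + v(11/7) + v(15/7) + ...].
Sum ≈ 42.286.

42.286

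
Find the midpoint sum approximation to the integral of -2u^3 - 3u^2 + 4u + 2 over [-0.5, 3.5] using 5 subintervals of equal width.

-83.44

Δu = (3.5 − (-0.5))/5 = 0.8.
Midpoints: -0.1, 0.7, 1.5, 2.3, 3.1.
f(-0.1) = 1.572, f(0.7) = 2.644, f(1.5) = -5.5, f(2.3) = -29.004, f(3.1) = -74.012.
Sum = Δu · [f(-0.1) + f(0.7) + f(1.5) + f(2.3) + f(3.1)].
Sum = -83.44.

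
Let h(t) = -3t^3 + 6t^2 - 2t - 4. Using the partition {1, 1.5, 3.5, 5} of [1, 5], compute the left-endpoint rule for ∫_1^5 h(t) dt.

Subinterval widths: 0.5, 2, 1.5.
Left endpoints: 1, 1.5, 3.5.
h(1) = -3, h(1.5) = -3.625, h(3.5) = -66.125.
Sum = Σ Δt_i · h(t_i).
Sum = -107.9375.

-107.9375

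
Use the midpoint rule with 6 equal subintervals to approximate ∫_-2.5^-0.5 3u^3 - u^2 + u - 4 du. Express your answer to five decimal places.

-45.14815

Δu = (-0.5 − (-2.5))/6 = 1/3.
Midpoints: -7/3, -2, -5/3, -4/3, -1, -2/3.
f(-7/3) = -449/9, f(-2) = -34, f(-5/3) = -67/3, f(-4/3) = -128/9, f(-1) = -9, f(-2/3) = -6.
Sum = Δu · [f(-7/3) + f(-2) + f(-5/3) + ...].
Sum ≈ -45.14815.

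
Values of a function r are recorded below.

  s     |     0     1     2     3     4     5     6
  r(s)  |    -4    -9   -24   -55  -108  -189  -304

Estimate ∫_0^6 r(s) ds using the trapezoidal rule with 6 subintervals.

-539

Δs = 1.
T_6 = (1/2)·[(-4) + 2·(-9) + 2·(-24) + 2·(-55) + 2·(-108) + 2·(-189) + (-304)] = -539.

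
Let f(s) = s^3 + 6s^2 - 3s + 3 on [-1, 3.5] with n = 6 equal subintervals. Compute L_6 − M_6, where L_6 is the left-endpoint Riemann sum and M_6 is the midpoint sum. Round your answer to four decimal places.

-30.5332

L_6 = 89.05078125.
M_6 ≈ 119.583984.
L_6 − M_6 ≈ -30.5332.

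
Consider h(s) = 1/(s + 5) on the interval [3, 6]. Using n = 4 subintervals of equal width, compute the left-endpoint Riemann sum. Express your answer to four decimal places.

0.3316

Δs = (6 − 3)/4 = 0.75.
Left endpoints: 3, 3.75, 4.5, 5.25.
h(3) = 0.125, h(3.75) = 4/35, h(4.5) = 2/19, h(5.25) = 4/41.
Sum = Δs · [h(3) + h(3.75) + h(4.5) + h(5.25)].
Sum ≈ 0.3316.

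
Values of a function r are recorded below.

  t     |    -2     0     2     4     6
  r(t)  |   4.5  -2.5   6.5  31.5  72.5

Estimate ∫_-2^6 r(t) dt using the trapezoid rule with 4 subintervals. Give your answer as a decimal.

148

Δt = 2.
T_4 = (2/2)·[4.5 + 2·(-2.5) + 2·6.5 + 2·31.5 + 72.5] = 148.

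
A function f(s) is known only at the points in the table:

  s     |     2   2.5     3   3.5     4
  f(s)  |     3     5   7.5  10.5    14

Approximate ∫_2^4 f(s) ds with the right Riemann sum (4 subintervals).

18.5

Δs = 0.5.
Sum = 0.5·[5 + 7.5 + 10.5 + 14] = 18.5.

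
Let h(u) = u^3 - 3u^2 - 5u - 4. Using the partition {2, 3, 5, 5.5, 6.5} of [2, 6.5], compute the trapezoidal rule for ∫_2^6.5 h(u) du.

Subinterval widths: 1, 2, 0.5, 1.
h(2) = -18, h(3) = -19, h(5) = 21, h(5.5) = 44.125, h(6.5) = 111.375.
On each subinterval the trapezoid contributes (Δu_i/2)·[h(u_{i-1}) + h(u_i)].
Sum = 77.53125.

77.53125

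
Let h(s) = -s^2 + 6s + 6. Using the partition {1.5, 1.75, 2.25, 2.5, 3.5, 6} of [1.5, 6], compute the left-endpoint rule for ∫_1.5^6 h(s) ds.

Subinterval widths: 0.25, 0.5, 0.25, 1, 2.5.
Left endpoints: 1.5, 1.75, 2.25, 2.5, 3.5.
h(1.5) = 12.75, h(1.75) = 13.4375, h(2.25) = 14.4375, h(2.5) = 14.75, h(3.5) = 14.75.
Sum = Σ Δs_i · h(s_i).
Sum = 65.140625.

65.140625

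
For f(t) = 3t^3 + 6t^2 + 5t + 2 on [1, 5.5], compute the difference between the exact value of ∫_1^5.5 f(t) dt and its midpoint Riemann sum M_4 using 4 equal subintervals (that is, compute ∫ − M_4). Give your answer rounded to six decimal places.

Exact integral: ∫_1^5.5 f(t) dt = 1098.421875.
M_4 ≈ 1081.69189453.
Error ≈ 1098.421875 − 1081.69189453 ≈ 16.729980.

16.729980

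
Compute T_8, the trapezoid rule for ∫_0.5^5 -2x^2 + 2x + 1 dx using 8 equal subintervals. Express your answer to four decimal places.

Δx = (5 − 0.5)/8 = 0.5625.
f(0.5) = 1.5, f(1.0625) = 0.8671875, f(1.625) = -1.03125, f(2.1875) = -4.1953125, f(2.75) = -8.625, f(3.3125) = -14.3203125, f(3.875) = -21.28125, f(4.4375) = -29.5078125, f(5) = -39.
T_8 = (Δx/2)·[f(x_0) + 2f(x_1) + ... + 2f(x_{7}) + f(x_8)].
Sum ≈ -54.4746.

-54.4746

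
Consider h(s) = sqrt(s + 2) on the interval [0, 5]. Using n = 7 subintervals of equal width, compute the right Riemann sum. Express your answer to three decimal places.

Δs = (5 − 0)/7 = 5/7.
Right endpoints: 5/7, 10/7, 15/7, 20/7, 25/7, 30/7, 5.
h(5/7) ≈ 1.648, h(10/7) ≈ 1.852, h(15/7) ≈ 2.035, h(20/7) ≈ 2.204, h(25/7) ≈ 2.360, h(30/7) ≈ 2.507, h(5) ≈ 2.646.
Sum = Δs · [h(5/7) + h(10/7) + h(15/7) + ...].
Sum ≈ 10.894.

10.894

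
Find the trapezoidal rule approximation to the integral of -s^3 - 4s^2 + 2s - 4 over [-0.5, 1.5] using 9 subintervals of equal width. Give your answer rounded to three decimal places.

Δs = (1.5 − (-0.5))/9 = 2/9.
f(-0.5) = -5.875, f(-5/18) = -28243/5832, f(-1/18) = -24047/5832, f(1/6) = -817/216, f(7/18) = -22663/5832, f(11/18) = -26243/5832, f(5/6) = -1229/216, f(19/18) = -43867/5832, f(23/18) = -58679/5832, f(1.5) = -13.375.
T_9 = (Δs/2)·[f(s_0) + 2f(s_1) + ... + 2f(s_{8}) + f(s_9)].
Sum ≈ -12.007.

-12.007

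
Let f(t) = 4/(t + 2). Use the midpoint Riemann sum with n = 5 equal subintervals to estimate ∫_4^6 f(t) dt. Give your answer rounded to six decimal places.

Δt = (6 − 4)/5 = 0.4.
Midpoints: 4.2, 4.6, 5, 5.4, 5.8.
f(4.2) = 20/31, f(4.6) = 20/33, f(5) = 4/7, f(5.4) = 20/37, f(5.8) = 20/39.
Sum = Δt · [f(4.2) + f(4.6) + f(5) + f(5.4) + f(5.8)].
Sum ≈ 1.150405.

1.150405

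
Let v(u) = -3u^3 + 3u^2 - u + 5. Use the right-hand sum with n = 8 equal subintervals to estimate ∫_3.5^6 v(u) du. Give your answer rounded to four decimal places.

Δu = (6 − 3.5)/8 = 0.3125.
Right endpoints: 3.8125, 4.125, 4.4375, 4.75, 5.0625, 5.375, 5.6875, 6.
v(3.8125) = -497471/4096, v(4.125) = -81227/512, v(4.4375) = -829461/4096, v(4.75) = -253.578125, v(5.0625) = -1279651/4096, v(5.375) = -194337/512, v(5.6875) = -1866041/4096, v(6) = -541.
Sum = Δu · [v(3.8125) + v(4.125) + v(4.4375) + ...].
Sum ≈ -757.7307.

-757.7307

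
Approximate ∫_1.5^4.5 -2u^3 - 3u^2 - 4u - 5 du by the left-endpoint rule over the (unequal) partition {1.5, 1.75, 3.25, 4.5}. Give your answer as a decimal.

-201.9140625

Subinterval widths: 0.25, 1.5, 1.25.
Left endpoints: 1.5, 1.75, 3.25.
f(1.5) = -24.5, f(1.75) = -31.90625, f(3.25) = -118.34375.
Sum = Σ Δu_i · f(u_i).
Sum = -201.9140625.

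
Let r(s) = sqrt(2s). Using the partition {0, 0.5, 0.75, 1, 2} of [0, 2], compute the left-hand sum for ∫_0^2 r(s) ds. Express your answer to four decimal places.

1.9704

Subinterval widths: 0.5, 0.25, 0.25, 1.
Left endpoints: 0, 0.5, 0.75, 1.
r(0) ≈ 0.0000, r(0.5) ≈ 1.0000, r(0.75) ≈ 1.2247, r(1) ≈ 1.4142.
Sum = Σ Δs_i · r(s_i).
Sum ≈ 1.9704.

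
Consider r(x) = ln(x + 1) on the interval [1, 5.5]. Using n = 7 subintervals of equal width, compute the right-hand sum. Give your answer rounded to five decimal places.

6.64741

Δx = (5.5 − 1)/7 = 9/14.
Right endpoints: 23/14, 16/7, 41/14, 25/7, 59/14, 34/7, 5.5.
r(23/14) ≈ 0.97186, r(16/7) ≈ 1.18958, r(41/14) ≈ 1.36828, r(25/7) ≈ 1.51983, r(59/14) ≈ 1.65140, r(34/7) ≈ 1.76766, r(5.5) ≈ 1.87180.
Sum = Δx · [r(23/14) + r(16/7) + r(41/14) + ...].
Sum ≈ 6.64741.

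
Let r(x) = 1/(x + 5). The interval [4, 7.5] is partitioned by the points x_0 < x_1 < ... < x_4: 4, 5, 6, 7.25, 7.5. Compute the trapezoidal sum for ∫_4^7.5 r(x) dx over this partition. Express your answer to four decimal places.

0.3291

Subinterval widths: 1, 1, 1.25, 0.25.
r(4) = 1/9, r(5) = 0.1, r(6) = 1/11, r(7.25) = 4/49, r(7.5) = 0.08.
On each subinterval the trapezoid contributes (Δx_i/2)·[r(x_{i-1}) + r(x_i)].
Sum ≈ 0.3291.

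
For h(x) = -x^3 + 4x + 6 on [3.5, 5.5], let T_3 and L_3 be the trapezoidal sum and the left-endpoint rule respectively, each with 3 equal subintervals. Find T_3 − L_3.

T_3 = -145.25.
L_3 = -106.75.
T_3 − L_3 = -38.5.

-38.5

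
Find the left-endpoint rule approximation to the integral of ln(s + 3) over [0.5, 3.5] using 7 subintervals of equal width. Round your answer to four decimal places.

4.6474

Δs = (3.5 − 0.5)/7 = 3/7.
Left endpoints: 0.5, 13/14, 19/14, 25/14, 31/14, 37/14, 43/14.
f(0.5) ≈ 1.2528, f(13/14) ≈ 1.3683, f(19/14) ≈ 1.4718, f(25/14) ≈ 1.5656, f(31/14) ≈ 1.6514, f(37/14) ≈ 1.7304, f(43/14) ≈ 1.8036.
Sum = Δs · [f(0.5) + f(13/14) + f(19/14) + ...].
Sum ≈ 4.6474.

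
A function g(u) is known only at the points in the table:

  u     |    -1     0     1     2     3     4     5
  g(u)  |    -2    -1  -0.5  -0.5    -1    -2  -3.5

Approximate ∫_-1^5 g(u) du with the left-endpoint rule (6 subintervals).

-7

Δu = 1.
Sum = 1·[(-2) + (-1) + (-0.5) + (-0.5) + (-1) + (-2)] = -7.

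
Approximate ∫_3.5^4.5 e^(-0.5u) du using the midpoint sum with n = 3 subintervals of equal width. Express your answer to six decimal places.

Δu = (4.5 − 3.5)/3 = 1/3.
Midpoints: 11/3, 4, 13/3.
f(11/3) ≈ 0.159880, f(4) ≈ 0.135335, f(13/3) ≈ 0.114559.
Sum = Δu · [f(11/3) + f(4) + f(13/3)].
Sum ≈ 0.136591.

0.136591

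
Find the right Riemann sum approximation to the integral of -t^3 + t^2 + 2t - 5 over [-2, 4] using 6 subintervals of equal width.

Δt = (4 − (-2))/6 = 1.
Right endpoints: -1, 0, 1, 2, 3, 4.
f(-1) = -5, f(0) = -5, f(1) = -3, f(2) = -5, f(3) = -17, f(4) = -45.
Sum = Δt · [f(-1) + f(0) + f(1) + ...].
Sum = -80.

-80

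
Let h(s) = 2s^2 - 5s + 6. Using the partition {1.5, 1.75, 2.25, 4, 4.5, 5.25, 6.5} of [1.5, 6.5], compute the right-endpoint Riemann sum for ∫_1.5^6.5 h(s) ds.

145.4375

Subinterval widths: 0.25, 0.5, 1.75, 0.5, 0.75, 1.25.
Right endpoints: 1.75, 2.25, 4, 4.5, 5.25, 6.5.
h(1.75) = 3.375, h(2.25) = 4.875, h(4) = 18, h(4.5) = 24, h(5.25) = 34.875, h(6.5) = 58.
Sum = Σ Δs_i · h(s_i).
Sum = 145.4375.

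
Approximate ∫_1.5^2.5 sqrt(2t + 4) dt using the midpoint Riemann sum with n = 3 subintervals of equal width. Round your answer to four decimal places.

2.8268

Δt = (2.5 − 1.5)/3 = 1/3.
Midpoints: 5/3, 2, 7/3.
f(5/3) ≈ 2.7080, f(2) ≈ 2.8284, f(7/3) ≈ 2.9439.
Sum = Δt · [f(5/3) + f(2) + f(7/3)].
Sum ≈ 2.8268.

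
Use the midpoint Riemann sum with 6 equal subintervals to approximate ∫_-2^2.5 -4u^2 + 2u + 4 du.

-10.40625

Δu = (2.5 − (-2))/6 = 0.75.
Midpoints: -1.625, -0.875, -0.125, 0.625, 1.375, 2.125.
f(-1.625) = -9.8125, f(-0.875) = -0.8125, f(-0.125) = 3.6875, f(0.625) = 3.6875, f(1.375) = -0.8125, f(2.125) = -9.8125.
Sum = Δu · [f(-1.625) + f(-0.875) + f(-0.125) + ...].
Sum = -10.40625.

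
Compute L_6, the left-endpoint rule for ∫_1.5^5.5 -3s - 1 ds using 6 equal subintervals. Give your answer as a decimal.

-42

Δs = (5.5 − 1.5)/6 = 2/3.
Left endpoints: 1.5, 13/6, 17/6, 3.5, 25/6, 29/6.
f(1.5) = -5.5, f(13/6) = -7.5, f(17/6) = -9.5, f(3.5) = -11.5, f(25/6) = -13.5, f(29/6) = -15.5.
Sum = Δs · [f(1.5) + f(13/6) + f(17/6) + ...].
Sum = -42.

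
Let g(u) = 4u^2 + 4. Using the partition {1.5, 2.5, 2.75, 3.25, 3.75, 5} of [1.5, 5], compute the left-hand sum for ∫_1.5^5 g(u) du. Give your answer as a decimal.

Subinterval widths: 1, 0.25, 0.5, 0.5, 1.25.
Left endpoints: 1.5, 2.5, 2.75, 3.25, 3.75.
g(1.5) = 13, g(2.5) = 29, g(2.75) = 34.25, g(3.25) = 46.25, g(3.75) = 60.25.
Sum = Σ Δu_i · g(u_i).
Sum = 135.8125.

135.8125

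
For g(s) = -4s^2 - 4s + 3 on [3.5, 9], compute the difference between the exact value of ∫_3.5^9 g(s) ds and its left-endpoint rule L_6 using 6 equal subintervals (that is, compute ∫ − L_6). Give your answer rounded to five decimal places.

Exact integral: ∫_3.5^9 g(s) ds ≈ -1035.8333333.
L_6 ≈ -902.7893519.
Error ≈ -1035.8333333 − (-902.7893519) ≈ -133.04398.

-133.04398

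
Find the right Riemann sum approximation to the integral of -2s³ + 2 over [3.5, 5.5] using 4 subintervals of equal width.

Δs = (5.5 − 3.5)/4 = 0.5.
Right endpoints: 4, 4.5, 5, 5.5.
f(4) = -126, f(4.5) = -180.25, f(5) = -248, f(5.5) = -330.75.
Sum = Δs · [f(4) + f(4.5) + f(5) + f(5.5)].
Sum = -442.5.

-442.5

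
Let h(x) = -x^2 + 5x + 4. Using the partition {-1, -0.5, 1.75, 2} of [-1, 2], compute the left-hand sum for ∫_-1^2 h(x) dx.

4.234375

Subinterval widths: 0.5, 2.25, 0.25.
Left endpoints: -1, -0.5, 1.75.
h(-1) = -2, h(-0.5) = 1.25, h(1.75) = 9.6875.
Sum = Σ Δx_i · h(x_i).
Sum = 4.234375.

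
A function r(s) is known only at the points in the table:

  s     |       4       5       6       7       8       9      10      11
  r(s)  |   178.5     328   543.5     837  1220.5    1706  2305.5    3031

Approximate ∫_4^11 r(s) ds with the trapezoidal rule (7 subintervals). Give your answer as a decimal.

8545.25

Δs = 1.
T_7 = (1/2)·[178.5 + 2·328 + 2·543.5 + 2·837 + 2·1220.5 + 2·1706 + 2·2305.5 + 3031] = 8545.25.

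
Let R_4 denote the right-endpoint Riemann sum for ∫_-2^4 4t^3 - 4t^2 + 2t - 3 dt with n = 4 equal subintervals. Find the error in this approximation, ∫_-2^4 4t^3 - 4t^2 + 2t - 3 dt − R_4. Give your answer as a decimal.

Exact integral: ∫_-2^4 f(t) dt = 138.
R_4 = 345.
Error = 138 − 345 = -207.

-207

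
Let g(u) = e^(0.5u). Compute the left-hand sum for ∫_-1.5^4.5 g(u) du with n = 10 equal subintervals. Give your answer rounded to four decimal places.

15.4612

Δu = (4.5 − (-1.5))/10 = 0.6.
Left endpoints: -1.5, -0.9, -0.3, 0.3, 0.9, 1.5, 2.1, 2.7, 3.3, 3.9.
g(-1.5) ≈ 0.4724, g(-0.9) ≈ 0.6376, g(-0.3) ≈ 0.8607, g(0.3) ≈ 1.1618, g(0.9) ≈ 1.5683, g(1.5) ≈ 2.1170, g(2.1) ≈ 2.8577, g(2.7) ≈ 3.8574, g(3.3) ≈ 5.2070, g(3.9) ≈ 7.0287.
Sum = Δu · [g(-1.5) + g(-0.9) + g(-0.3) + ...].
Sum ≈ 15.4612.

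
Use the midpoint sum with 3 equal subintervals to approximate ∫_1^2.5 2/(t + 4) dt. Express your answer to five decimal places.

Δt = (2.5 − 1)/3 = 0.5.
Midpoints: 1.25, 1.75, 2.25.
f(1.25) = 8/21, f(1.75) = 8/23, f(2.25) = 0.32.
Sum = Δt · [f(1.25) + f(1.75) + f(2.25)].
Sum ≈ 0.52439.

0.52439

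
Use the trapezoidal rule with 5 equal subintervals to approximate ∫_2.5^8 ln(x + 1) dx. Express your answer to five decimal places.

9.87283

Δx = (8 − 2.5)/5 = 1.1.
f(2.5) ≈ 1.25276, f(3.6) ≈ 1.52606, f(4.7) ≈ 1.74047, f(5.8) ≈ 1.91692, f(6.9) ≈ 2.06686, f(8) ≈ 2.19722.
T_5 = (Δx/2)·[f(x_0) + 2f(x_1) + ... + 2f(x_{4}) + f(x_5)].
Sum ≈ 9.87283.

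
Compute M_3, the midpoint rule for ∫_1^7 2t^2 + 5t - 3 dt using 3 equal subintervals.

Δt = (7 − 1)/3 = 2.
Midpoints: 2, 4, 6.
f(2) = 15, f(4) = 49, f(6) = 99.
Sum = Δt · [f(2) + f(4) + f(6)].
Sum = 326.

326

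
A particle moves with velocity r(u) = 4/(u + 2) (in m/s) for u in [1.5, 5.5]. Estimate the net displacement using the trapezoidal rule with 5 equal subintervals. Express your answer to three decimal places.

Δu = (5.5 − 1.5)/5 = 0.8.
r(1.5) = 8/7, r(2.3) = 40/43, r(3.1) = 40/51, r(3.9) = 40/59, r(4.7) = 40/67, r(5.5) = 8/15.
T_5 = (Δu/2)·[r(u_0) + 2r(u_1) + ... + 2r(u_{4}) + r(u_5)].
Sum ≈ 3.062.

3.062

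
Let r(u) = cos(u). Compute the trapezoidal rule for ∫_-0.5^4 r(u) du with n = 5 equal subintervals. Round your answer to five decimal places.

-0.25840

Δu = (4 − (-0.5))/5 = 0.9.
r(-0.5) ≈ 0.87758, r(0.4) ≈ 0.92106, r(1.3) ≈ 0.26750, r(2.2) ≈ -0.58850, r(3.1) ≈ -0.99914, r(4) ≈ -0.65364.
T_5 = (Δu/2)·[r(u_0) + 2r(u_1) + ... + 2r(u_{4}) + r(u_5)].
Sum ≈ -0.25840.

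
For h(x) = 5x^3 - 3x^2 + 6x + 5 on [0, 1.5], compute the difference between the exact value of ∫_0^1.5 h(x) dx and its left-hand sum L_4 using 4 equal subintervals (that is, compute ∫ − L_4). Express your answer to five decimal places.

Exact integral: ∫_0^1.5 h(x) dx = 17.203125.
L_4 ≈ 13.9072266.
Error ≈ 17.203125 − 13.9072266 ≈ 3.29590.

3.29590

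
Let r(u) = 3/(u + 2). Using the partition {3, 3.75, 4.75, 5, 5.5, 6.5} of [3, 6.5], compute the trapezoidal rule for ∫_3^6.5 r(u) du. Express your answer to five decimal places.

1.59648

Subinterval widths: 0.75, 1, 0.25, 0.5, 1.
r(3) = 0.6, r(3.75) = 12/23, r(4.75) = 4/9, r(5) = 3/7, r(5.5) = 0.4, r(6.5) = 6/17.
On each subinterval the trapezoid contributes (Δu_i/2)·[r(u_{i-1}) + r(u_i)].
Sum ≈ 1.59648.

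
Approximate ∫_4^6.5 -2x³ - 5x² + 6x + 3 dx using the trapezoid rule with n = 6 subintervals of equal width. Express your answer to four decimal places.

Δx = (6.5 − 4)/6 = 5/12.
f(4) = -181, f(53/12) = -207659/864, f(29/6) = -8387/27, f(5.25) = -392.71875, f(17/3) = -13162/27, f(73/12) = -514759/864, f(6.5) = -718.5.
T_6 = (Δx/2)·[f(x_0) + 2f(x_1) + ... + 2f(x_{5}) + f(x_6)].
Sum ≈ -1031.9633.

-1031.9633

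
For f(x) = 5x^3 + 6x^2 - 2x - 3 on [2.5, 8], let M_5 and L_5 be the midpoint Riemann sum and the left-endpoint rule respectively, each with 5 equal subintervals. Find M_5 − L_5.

M_5 = 5942.6709375.
L_5 = 4534.1175.
M_5 − L_5 = 1408.5534375.

1408.5534375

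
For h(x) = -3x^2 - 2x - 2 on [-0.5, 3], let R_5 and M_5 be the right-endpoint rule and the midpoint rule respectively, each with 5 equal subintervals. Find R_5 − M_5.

-12.92375

R_5 = -55.37.
M_5 = -42.44625.
R_5 − M_5 = -12.92375.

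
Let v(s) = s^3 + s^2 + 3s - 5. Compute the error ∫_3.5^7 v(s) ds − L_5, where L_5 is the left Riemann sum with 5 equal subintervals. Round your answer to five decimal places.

Exact integral: ∫_3.5^7 v(s) ds ≈ 700.4010417.
L_5 = 583.6075.
Error ≈ 700.4010417 − 583.6075 ≈ 116.79354.

116.79354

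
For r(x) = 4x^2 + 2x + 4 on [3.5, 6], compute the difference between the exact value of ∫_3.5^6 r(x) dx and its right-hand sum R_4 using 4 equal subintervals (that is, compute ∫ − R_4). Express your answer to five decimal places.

Exact integral: ∫_3.5^6 r(x) dx ≈ 264.5833333.
R_4 = 296.484375.
Error ≈ 264.5833333 − 296.484375 ≈ -31.90104.

-31.90104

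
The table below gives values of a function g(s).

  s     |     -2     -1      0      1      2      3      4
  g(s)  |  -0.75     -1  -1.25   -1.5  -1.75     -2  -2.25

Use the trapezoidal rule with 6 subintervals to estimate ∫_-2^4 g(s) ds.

Δs = 1.
T_6 = (1/2)·[(-0.75) + 2·(-1) + 2·(-1.25) + 2·(-1.5) + 2·(-1.75) + 2·(-2) + (-2.25)] = -9.

-9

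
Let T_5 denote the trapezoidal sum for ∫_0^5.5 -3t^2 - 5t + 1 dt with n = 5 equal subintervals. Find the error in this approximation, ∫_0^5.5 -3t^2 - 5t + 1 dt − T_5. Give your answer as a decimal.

3.3275

Exact integral: ∫_0^5.5 f(t) dt = -236.5.
T_5 = -239.8275.
Error = -236.5 − (-239.8275) = 3.3275.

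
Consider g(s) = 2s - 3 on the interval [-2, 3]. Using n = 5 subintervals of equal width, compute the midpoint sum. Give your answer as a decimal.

-10

Δs = (3 − (-2))/5 = 1.
Midpoints: -1.5, -0.5, 0.5, 1.5, 2.5.
g(-1.5) = -6, g(-0.5) = -4, g(0.5) = -2, g(1.5) = 0, g(2.5) = 2.
Sum = Δs · [g(-1.5) + g(-0.5) + g(0.5) + g(1.5) + g(2.5)].
Sum = -10.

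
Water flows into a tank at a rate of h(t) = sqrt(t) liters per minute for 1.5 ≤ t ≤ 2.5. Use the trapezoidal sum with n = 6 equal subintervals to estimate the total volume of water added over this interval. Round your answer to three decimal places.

Δt = (2.5 − 1.5)/6 = 1/6.
h(1.5) ≈ 1.225, h(5/3) ≈ 1.291, h(11/6) ≈ 1.354, h(2) ≈ 1.414, h(13/6) ≈ 1.472, h(7/3) ≈ 1.528, h(2.5) ≈ 1.581.
T_6 = (Δt/2)·[h(t_0) + 2h(t_1) + ... + 2h(t_{5}) + h(t_6)].
Sum ≈ 1.410.

1.410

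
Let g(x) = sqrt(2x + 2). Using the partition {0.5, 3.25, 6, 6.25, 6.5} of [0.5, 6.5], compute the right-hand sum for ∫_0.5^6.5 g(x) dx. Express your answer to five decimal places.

Subinterval widths: 2.75, 2.75, 0.25, 0.25.
Right endpoints: 3.25, 6, 6.25, 6.5.
g(3.25) ≈ 2.91548, g(6) ≈ 3.74166, g(6.25) ≈ 3.80789, g(6.5) ≈ 3.87298.
Sum = Σ Δx_i · g(x_i).
Sum ≈ 20.22733.

20.22733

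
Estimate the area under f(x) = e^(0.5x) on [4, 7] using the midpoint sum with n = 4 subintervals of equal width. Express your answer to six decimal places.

Δx = (7 − 4)/4 = 0.75.
Midpoints: 4.375, 5.125, 5.875, 6.625.
f(4.375) ≈ 8.912903, f(5.125) ≈ 12.968197, f(5.875) ≈ 18.868616, f(6.625) ≈ 27.453674.
Sum = Δx · [f(4.375) + f(5.125) + f(5.875) + f(6.625)].
Sum ≈ 51.152542.

51.152542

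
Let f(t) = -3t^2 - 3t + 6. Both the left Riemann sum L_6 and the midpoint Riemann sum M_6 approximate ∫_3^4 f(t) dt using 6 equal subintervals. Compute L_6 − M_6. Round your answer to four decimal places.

L_6 ≈ -39.513889.
M_6 ≈ -41.493056.
L_6 − M_6 ≈ 1.9792.

1.9792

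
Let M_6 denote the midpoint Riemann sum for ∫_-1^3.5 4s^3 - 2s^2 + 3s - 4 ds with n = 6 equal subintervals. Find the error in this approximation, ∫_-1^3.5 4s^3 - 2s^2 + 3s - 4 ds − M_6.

Exact integral: ∫_-1^3.5 f(s) ds = 118.6875.
M_6 = 115.9453125.
Error = 118.6875 − 115.9453125 = 2.7421875.

2.7421875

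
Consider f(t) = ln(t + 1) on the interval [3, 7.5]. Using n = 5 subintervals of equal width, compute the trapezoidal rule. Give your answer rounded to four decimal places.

Δt = (7.5 − 3)/5 = 0.9.
f(3) ≈ 1.3863, f(3.9) ≈ 1.5892, f(4.8) ≈ 1.7579, f(5.7) ≈ 1.9021, f(6.6) ≈ 2.0281, f(7.5) ≈ 2.1401.
T_5 = (Δt/2)·[f(t_0) + 2f(t_1) + ... + 2f(t_{4}) + f(t_5)].
Sum ≈ 8.1365.

8.1365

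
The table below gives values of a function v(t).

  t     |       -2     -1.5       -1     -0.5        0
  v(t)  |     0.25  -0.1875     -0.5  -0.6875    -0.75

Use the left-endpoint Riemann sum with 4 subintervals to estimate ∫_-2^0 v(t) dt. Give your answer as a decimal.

Δt = 0.5.
Sum = 0.5·[0.25 + (-0.1875) + (-0.5) + (-0.6875)] = -0.5625.

-0.5625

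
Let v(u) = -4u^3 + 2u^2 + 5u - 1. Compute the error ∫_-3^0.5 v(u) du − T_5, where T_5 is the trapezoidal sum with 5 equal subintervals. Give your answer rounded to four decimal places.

-4.8592

Exact integral: ∫_-3^0.5 v(u) du ≈ 73.645833.
T_5 = 78.505.
Error ≈ 73.645833 − 78.505 ≈ -4.8592.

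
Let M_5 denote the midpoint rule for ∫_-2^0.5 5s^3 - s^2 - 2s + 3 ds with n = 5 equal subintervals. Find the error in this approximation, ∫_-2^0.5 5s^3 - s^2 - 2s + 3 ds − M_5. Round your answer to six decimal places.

Exact integral: ∫_-2^0.5 f(s) ds ≈ -11.38020833.
M_5 = -10.7421875.
Error ≈ -11.38020833 − (-10.7421875) ≈ -0.638021.

-0.638021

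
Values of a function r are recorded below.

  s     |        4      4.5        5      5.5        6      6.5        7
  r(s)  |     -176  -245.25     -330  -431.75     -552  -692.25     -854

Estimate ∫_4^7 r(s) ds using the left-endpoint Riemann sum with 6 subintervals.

Δs = 0.5.
Sum = 0.5·[(-176) + (-245.25) + (-330) + (-431.75) + (-552) + (-692.25)] = -1213.625.

-1213.625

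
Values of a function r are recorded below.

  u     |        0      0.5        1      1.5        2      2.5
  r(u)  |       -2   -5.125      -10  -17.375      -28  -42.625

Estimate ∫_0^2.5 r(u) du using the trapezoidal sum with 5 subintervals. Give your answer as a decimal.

-41.40625

Δu = 0.5.
T_5 = (0.5/2)·[(-2) + 2·(-5.125) + 2·(-10) + 2·(-17.375) + 2·(-28) + (-42.625)] = -41.40625.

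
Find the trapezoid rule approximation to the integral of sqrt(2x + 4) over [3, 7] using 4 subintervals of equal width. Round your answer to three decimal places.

Δx = (7 − 3)/4 = 1.
f(3) ≈ 3.162, f(4) ≈ 3.464, f(5) ≈ 3.742, f(6) ≈ 4.000, f(7) ≈ 4.243.
T_4 = (Δx/2)·[f(x_0) + 2f(x_1) + 2f(x_2) + 2f(x_3) + f(x_4)].
Sum ≈ 14.908.

14.908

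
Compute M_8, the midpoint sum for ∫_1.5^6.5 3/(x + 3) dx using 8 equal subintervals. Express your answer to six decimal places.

2.239781

Δx = (6.5 − 1.5)/8 = 0.625.
Midpoints: 1.8125, 2.4375, 3.0625, 3.6875, 4.3125, 4.9375, 5.5625, 6.1875.
f(1.8125) = 48/77, f(2.4375) = 16/29, f(3.0625) = 48/97, f(3.6875) = 48/107, f(4.3125) = 16/39, f(4.9375) = 48/127, f(5.5625) = 48/137, f(6.1875) = 16/49.
Sum = Δx · [f(1.8125) + f(2.4375) + f(3.0625) + ...].
Sum ≈ 2.239781.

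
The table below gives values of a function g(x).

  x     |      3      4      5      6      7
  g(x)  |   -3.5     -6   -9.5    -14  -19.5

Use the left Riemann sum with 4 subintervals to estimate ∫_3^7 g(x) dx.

Δx = 1.
Sum = 1·[(-3.5) + (-6) + (-9.5) + (-14)] = -33.

-33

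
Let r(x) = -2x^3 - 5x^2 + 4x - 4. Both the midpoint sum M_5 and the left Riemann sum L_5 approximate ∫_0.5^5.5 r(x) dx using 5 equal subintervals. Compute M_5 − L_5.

M_5 = -685.
L_5 = -482.5.
M_5 − L_5 = -202.5.

-202.5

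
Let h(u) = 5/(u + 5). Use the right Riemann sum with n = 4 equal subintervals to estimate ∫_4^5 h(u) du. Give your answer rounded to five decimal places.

0.51992

Δu = (5 − 4)/4 = 0.25.
Right endpoints: 4.25, 4.5, 4.75, 5.
h(4.25) = 20/37, h(4.5) = 10/19, h(4.75) = 20/39, h(5) = 0.5.
Sum = Δu · [h(4.25) + h(4.5) + h(4.75) + h(5)].
Sum ≈ 0.51992.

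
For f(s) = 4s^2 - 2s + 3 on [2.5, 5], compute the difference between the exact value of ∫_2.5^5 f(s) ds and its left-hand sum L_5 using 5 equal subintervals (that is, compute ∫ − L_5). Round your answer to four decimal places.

17.0833

Exact integral: ∫_2.5^5 f(s) ds ≈ 134.583333.
L_5 = 117.5.
Error ≈ 134.583333 − 117.5 ≈ 17.0833.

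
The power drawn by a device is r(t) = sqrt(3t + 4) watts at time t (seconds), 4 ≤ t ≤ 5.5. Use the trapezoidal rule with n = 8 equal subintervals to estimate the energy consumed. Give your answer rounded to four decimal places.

Δt = (5.5 − 4)/8 = 0.1875.
r(4) ≈ 4.0000, r(4.1875) ≈ 4.0697, r(4.375) ≈ 4.1382, r(4.5625) ≈ 4.2057, r(4.75) ≈ 4.2720, r(4.9375) ≈ 4.3373, r(5.125) ≈ 4.4017, r(5.3125) ≈ 4.4651, r(5.5) ≈ 4.5277.
T_8 = (Δt/2)·[r(t_0) + 2r(t_1) + ... + 2r(t_{7}) + r(t_8)].
Sum ≈ 6.4038.

6.4038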